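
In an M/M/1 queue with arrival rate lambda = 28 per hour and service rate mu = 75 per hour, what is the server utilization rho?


rho = lambda/mu = 28/75 = 0.3733

0.3733


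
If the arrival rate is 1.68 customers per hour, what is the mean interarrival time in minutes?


Mean interarrival time = 60/lambda = 60/1.68 = 35.71 minutes

35.71 minutes


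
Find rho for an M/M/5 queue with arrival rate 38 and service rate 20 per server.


rho = lambda/(c*mu) = 38/(5*20) = 0.38

0.38


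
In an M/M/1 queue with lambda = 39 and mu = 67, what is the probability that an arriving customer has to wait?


P(wait) = rho = lambda/mu = 39/67 = 0.5821

0.5821


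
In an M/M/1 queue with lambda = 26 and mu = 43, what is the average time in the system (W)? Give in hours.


W = 1/(mu - lambda) = 1/(43 - 26) = 0.0588 hours

0.0588 hours


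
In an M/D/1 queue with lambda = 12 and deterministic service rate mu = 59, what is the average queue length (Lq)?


M/D/1: Lq = rho^2 / (2*(1-rho)) where rho = 12/59; Lq = 0.03

0.03


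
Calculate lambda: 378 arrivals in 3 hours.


lambda = total arrivals / time = 378 / 3 = 126.0 per hour

126.0 per hour


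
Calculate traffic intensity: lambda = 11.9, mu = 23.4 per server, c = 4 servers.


rho = lambda / (c * mu) = 11.9 / (4 * 23.4) = 0.1271

0.1271


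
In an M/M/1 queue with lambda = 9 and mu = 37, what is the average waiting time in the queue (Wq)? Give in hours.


rho = 9/37; Wq = rho/(mu - lambda) = 0.0087 hours

0.0087 hours


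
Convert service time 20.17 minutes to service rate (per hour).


mu = 60 / avg_service_time = 60 / 20.17 = 2.97 per hour

2.97 per hour


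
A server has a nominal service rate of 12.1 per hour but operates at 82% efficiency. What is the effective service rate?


Effective rate = mu * efficiency = 12.1 * 0.82 = 9.92 per hour

9.92 per hour


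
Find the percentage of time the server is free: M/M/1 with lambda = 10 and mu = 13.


Idle fraction = (1 - rho) * 100 = (1 - 10/13) * 100 = 23.1%

23.1%


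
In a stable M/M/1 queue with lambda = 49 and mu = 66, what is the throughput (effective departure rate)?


For a stable queue (lambda < mu), throughput = lambda = 49 per hour

49 per hour


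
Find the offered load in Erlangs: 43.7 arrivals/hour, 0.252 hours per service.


Offered load a = lambda * E[S] = 43.7 * 0.252 = 11.01 Erlangs

11.01 Erlangs


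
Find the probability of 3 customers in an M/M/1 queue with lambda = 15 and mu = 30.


rho = 15/30; P(n) = (1-rho)*rho^n = (1-15/30)*(15/30)^3 = 0.0625

0.0625


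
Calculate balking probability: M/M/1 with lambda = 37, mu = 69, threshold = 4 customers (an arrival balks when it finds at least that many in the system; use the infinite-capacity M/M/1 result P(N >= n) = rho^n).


P(N >= 4) = rho^4 = (37/69)^4 = 0.0827

0.0827


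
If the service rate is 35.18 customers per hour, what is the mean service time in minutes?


Mean service time = 60/mu = 60/35.18 = 1.71 minutes

1.71 minutes


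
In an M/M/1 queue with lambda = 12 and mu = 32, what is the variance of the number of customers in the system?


rho = 12/32; Var(N) = rho/(1-rho)^2 = 0.96

0.96


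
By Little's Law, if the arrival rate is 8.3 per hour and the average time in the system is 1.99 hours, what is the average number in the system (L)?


L = lambda * W = 8.3 * 1.99 = 16.52

16.52


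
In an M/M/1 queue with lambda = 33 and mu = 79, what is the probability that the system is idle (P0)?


P0 = 1 - rho = 1 - 33/79 = 0.5823

0.5823


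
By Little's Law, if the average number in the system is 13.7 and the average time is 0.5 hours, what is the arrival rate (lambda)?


lambda = L / W = 13.7 / 0.5 = 27.4 per hour

27.4 per hour


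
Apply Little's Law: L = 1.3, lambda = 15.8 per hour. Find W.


W = L / lambda = 1.3 / 15.8 = 0.0823 hours

0.0823 hours


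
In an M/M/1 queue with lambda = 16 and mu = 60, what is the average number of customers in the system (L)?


rho = 16/60; L = rho/(1-rho) = 0.36

0.36


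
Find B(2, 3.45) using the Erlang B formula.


B(N,A) = (A^N/N!) / sum(A^k/k!, k=0..N) with N=2, A=3.45 = 0.5722

0.5722


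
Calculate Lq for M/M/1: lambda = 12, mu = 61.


rho = 12/61; Lq = rho^2/(1-rho) = 0.05

0.05


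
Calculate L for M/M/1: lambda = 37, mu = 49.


rho = 37/49; L = rho/(1-rho) = 3.08

3.08


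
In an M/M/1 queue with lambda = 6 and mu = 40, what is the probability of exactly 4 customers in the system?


rho = 6/40; P(n) = (1-rho)*rho^n = (1-6/40)*(6/40)^4 = 0.0004

0.0004


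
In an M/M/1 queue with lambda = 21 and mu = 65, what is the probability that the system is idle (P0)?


P0 = 1 - rho = 1 - 21/65 = 0.6769

0.6769


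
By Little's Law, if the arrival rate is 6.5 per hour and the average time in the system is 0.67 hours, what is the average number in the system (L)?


L = lambda * W = 6.5 * 0.67 = 4.36

4.36


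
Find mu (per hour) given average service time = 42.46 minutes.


mu = 60 / avg_service_time = 60 / 42.46 = 1.41 per hour

1.41 per hour


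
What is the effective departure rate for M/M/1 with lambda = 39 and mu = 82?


For a stable queue (lambda < mu), throughput = lambda = 39 per hour

39 per hour


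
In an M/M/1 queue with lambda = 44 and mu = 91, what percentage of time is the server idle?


Idle fraction = (1 - rho) * 100 = (1 - 44/91) * 100 = 51.6%

51.6%


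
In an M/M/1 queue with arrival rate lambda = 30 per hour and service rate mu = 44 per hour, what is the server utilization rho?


rho = lambda/mu = 30/44 = 0.6818

0.6818


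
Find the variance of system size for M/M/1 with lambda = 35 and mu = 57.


rho = 35/57; Var(N) = rho/(1-rho)^2 = 4.12

4.12


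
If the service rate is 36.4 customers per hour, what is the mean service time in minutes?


Mean service time = 60/mu = 60/36.4 = 1.65 minutes

1.65 minutes


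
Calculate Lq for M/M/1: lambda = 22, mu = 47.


rho = 22/47; Lq = rho^2/(1-rho) = 0.41

0.41


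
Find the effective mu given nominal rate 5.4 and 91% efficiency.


Effective rate = mu * efficiency = 5.4 * 0.91 = 4.91 per hour

4.91 per hour


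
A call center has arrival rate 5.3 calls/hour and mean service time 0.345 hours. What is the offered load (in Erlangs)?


Offered load a = lambda * E[S] = 5.3 * 0.345 = 1.83 Erlangs

1.83 Erlangs


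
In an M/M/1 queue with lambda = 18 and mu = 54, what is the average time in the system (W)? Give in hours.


W = 1/(mu - lambda) = 1/(54 - 18) = 0.0278 hours

0.0278 hours


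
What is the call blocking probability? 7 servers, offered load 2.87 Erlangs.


B(N,A) = (A^N/N!) / sum(A^k/k!, k=0..N) with N=7, A=2.87 = 0.0182

0.0182


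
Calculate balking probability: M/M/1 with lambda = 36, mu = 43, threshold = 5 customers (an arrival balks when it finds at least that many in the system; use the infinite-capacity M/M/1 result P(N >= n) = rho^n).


P(N >= 5) = rho^5 = (36/43)^5 = 0.4113

0.4113


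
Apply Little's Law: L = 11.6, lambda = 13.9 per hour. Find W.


W = L / lambda = 11.6 / 13.9 = 0.8345 hours

0.8345 hours


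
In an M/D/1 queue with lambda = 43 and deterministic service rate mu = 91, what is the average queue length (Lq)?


M/D/1: Lq = rho^2 / (2*(1-rho)) where rho = 43/91; Lq = 0.21

0.21


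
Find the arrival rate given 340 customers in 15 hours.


lambda = total arrivals / time = 340 / 15 = 22.67 per hour

22.67 per hour


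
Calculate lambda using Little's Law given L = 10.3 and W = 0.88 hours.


lambda = L / W = 10.3 / 0.88 = 11.7 per hour

11.7 per hour


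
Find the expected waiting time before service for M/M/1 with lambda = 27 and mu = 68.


rho = 27/68; Wq = rho/(mu - lambda) = 0.0097 hours

0.0097 hours


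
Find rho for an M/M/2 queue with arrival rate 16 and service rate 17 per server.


rho = lambda/(c*mu) = 16/(2*17) = 0.4706

0.4706


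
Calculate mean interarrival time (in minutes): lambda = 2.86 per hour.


Mean interarrival time = 60/lambda = 60/2.86 = 20.98 minutes

20.98 minutes


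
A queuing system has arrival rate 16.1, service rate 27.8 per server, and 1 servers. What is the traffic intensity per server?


rho = lambda / (c * mu) = 16.1 / (1 * 27.8) = 0.5791

0.5791


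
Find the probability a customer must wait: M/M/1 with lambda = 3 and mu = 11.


P(wait) = rho = lambda/mu = 3/11 = 0.2727

0.2727


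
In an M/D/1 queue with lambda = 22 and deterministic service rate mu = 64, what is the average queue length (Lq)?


M/D/1: Lq = rho^2 / (2*(1-rho)) where rho = 22/64; Lq = 0.09

0.09


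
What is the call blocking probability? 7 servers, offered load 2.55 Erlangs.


B(N,A) = (A^N/N!) / sum(A^k/k!, k=0..N) with N=7, A=2.55 = 0.0109

0.0109


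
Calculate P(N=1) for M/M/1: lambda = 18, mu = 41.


rho = 18/41; P(n) = (1-rho)*rho^n = (1-18/41)*(18/41)^1 = 0.2463

0.2463


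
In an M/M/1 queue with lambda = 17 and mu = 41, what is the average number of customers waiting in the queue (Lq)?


rho = 17/41; Lq = rho^2/(1-rho) = 0.29

0.29


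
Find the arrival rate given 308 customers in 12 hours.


lambda = total arrivals / time = 308 / 12 = 25.67 per hour

25.67 per hour


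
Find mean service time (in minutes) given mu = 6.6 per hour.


Mean service time = 60/mu = 60/6.6 = 9.09 minutes

9.09 minutes


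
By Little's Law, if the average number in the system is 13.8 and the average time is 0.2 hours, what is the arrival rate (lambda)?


lambda = L / W = 13.8 / 0.2 = 69.0 per hour

69.0 per hour


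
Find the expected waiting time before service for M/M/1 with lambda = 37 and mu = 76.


rho = 37/76; Wq = rho/(mu - lambda) = 0.0125 hours

0.0125 hours


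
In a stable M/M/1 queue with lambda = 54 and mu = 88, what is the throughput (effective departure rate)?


For a stable queue (lambda < mu), throughput = lambda = 54 per hour

54 per hour


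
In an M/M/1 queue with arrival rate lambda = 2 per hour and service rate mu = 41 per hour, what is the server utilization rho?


rho = lambda/mu = 2/41 = 0.0488

0.0488


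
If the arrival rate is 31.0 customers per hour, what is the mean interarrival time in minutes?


Mean interarrival time = 60/lambda = 60/31.0 = 1.94 minutes

1.94 minutes


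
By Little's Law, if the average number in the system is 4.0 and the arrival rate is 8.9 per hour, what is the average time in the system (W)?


W = L / lambda = 4.0 / 8.9 = 0.4494 hours

0.4494 hours


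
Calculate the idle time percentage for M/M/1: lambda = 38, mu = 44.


Idle fraction = (1 - rho) * 100 = (1 - 38/44) * 100 = 13.6%

13.6%


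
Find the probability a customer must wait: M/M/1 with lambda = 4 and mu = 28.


P(wait) = rho = lambda/mu = 4/28 = 0.1429

0.1429


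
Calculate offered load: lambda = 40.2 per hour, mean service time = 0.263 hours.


Offered load a = lambda * E[S] = 40.2 * 0.263 = 10.57 Erlangs

10.57 Erlangs


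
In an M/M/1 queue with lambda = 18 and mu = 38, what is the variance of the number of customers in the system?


rho = 18/38; Var(N) = rho/(1-rho)^2 = 1.71

1.71


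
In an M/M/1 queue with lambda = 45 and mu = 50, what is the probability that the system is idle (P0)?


P0 = 1 - rho = 1 - 45/50 = 0.1

0.1


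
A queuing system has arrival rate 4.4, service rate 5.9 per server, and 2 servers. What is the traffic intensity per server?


rho = lambda / (c * mu) = 4.4 / (2 * 5.9) = 0.3729

0.3729


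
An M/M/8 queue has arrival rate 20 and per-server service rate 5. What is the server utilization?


rho = lambda/(c*mu) = 20/(8*5) = 0.5

0.5


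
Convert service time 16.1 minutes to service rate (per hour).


mu = 60 / avg_service_time = 60 / 16.1 = 3.73 per hour

3.73 per hour


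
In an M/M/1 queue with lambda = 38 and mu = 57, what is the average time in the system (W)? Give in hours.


W = 1/(mu - lambda) = 1/(57 - 38) = 0.0526 hours

0.0526 hours


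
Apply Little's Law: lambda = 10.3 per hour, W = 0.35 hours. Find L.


L = lambda * W = 10.3 * 0.35 = 3.61

3.61


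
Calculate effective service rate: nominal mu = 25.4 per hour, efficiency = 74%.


Effective rate = mu * efficiency = 25.4 * 0.74 = 18.8 per hour

18.8 per hour


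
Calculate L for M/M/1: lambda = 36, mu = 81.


rho = 36/81; L = rho/(1-rho) = 0.8

0.8


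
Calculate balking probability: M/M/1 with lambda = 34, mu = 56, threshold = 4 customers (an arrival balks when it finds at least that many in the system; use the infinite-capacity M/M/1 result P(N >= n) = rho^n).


P(N >= 4) = rho^4 = (34/56)^4 = 0.1359

0.1359


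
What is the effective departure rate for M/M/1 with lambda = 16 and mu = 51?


For a stable queue (lambda < mu), throughput = lambda = 16 per hour

16 per hour


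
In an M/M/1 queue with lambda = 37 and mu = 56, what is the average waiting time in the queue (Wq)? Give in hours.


rho = 37/56; Wq = rho/(mu - lambda) = 0.0348 hours

0.0348 hours


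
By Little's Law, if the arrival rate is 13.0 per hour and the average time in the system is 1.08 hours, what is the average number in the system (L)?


L = lambda * W = 13.0 * 1.08 = 14.04

14.04


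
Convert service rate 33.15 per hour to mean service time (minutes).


Mean service time = 60/mu = 60/33.15 = 1.81 minutes

1.81 minutes


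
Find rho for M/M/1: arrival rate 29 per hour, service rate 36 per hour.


rho = lambda/mu = 29/36 = 0.8056

0.8056


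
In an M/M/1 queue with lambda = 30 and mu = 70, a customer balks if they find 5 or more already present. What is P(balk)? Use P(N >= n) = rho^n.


P(N >= 5) = rho^5 = (30/70)^5 = 0.0145

0.0145


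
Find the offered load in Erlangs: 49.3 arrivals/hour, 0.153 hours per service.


Offered load a = lambda * E[S] = 49.3 * 0.153 = 7.54 Erlangs

7.54 Erlangs


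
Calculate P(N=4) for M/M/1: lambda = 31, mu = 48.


rho = 31/48; P(n) = (1-rho)*rho^n = (1-31/48)*(31/48)^4 = 0.0616

0.0616


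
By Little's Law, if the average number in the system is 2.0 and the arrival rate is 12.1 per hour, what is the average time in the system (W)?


W = L / lambda = 2.0 / 12.1 = 0.1653 hours

0.1653 hours


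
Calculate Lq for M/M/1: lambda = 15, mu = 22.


rho = 15/22; Lq = rho^2/(1-rho) = 1.46

1.46


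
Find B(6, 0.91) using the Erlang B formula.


B(N,A) = (A^N/N!) / sum(A^k/k!, k=0..N) with N=6, A=0.91 = 0.0003

0.0003


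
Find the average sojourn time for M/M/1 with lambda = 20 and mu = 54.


W = 1/(mu - lambda) = 1/(54 - 20) = 0.0294 hours

0.0294 hours


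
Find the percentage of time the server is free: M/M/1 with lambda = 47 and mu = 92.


Idle fraction = (1 - rho) * 100 = (1 - 47/92) * 100 = 48.9%

48.9%


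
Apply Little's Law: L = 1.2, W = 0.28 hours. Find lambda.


lambda = L / W = 1.2 / 0.28 = 4.29 per hour

4.29 per hour


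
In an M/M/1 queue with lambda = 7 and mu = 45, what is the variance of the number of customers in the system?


rho = 7/45; Var(N) = rho/(1-rho)^2 = 0.22

0.22


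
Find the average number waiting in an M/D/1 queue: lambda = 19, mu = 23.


M/D/1: Lq = rho^2 / (2*(1-rho)) where rho = 19/23; Lq = 1.96

1.96


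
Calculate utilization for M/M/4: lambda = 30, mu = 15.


rho = lambda/(c*mu) = 30/(4*15) = 0.5

0.5


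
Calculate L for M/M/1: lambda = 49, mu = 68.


rho = 49/68; L = rho/(1-rho) = 2.58

2.58


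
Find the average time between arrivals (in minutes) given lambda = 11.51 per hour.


Mean interarrival time = 60/lambda = 60/11.51 = 5.21 minutes

5.21 minutes


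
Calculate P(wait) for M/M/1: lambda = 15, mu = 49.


P(wait) = rho = lambda/mu = 15/49 = 0.3061

0.3061


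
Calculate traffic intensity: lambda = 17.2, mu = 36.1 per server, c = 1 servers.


rho = lambda / (c * mu) = 17.2 / (1 * 36.1) = 0.4765

0.4765


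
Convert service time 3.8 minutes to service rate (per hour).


mu = 60 / avg_service_time = 60 / 3.8 = 15.79 per hour

15.79 per hour


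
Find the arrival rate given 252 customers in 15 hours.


lambda = total arrivals / time = 252 / 15 = 16.8 per hour

16.8 per hour


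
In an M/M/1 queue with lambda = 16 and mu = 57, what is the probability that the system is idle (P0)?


P0 = 1 - rho = 1 - 16/57 = 0.7193

0.7193


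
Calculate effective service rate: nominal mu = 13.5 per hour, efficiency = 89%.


Effective rate = mu * efficiency = 13.5 * 0.89 = 12.02 per hour

12.02 per hour


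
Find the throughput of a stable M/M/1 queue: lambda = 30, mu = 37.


For a stable queue (lambda < mu), throughput = lambda = 30 per hour

30 per hour


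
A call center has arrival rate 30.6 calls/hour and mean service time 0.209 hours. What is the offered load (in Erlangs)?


Offered load a = lambda * E[S] = 30.6 * 0.209 = 6.4 Erlangs

6.4 Erlangs


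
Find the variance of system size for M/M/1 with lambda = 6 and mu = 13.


rho = 6/13; Var(N) = rho/(1-rho)^2 = 1.59

1.59


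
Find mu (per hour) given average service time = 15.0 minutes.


mu = 60 / avg_service_time = 60 / 15.0 = 4.0 per hour

4.0 per hour


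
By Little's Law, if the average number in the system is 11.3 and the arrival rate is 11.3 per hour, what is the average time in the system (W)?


W = L / lambda = 11.3 / 11.3 = 1.0 hours

1.0 hours


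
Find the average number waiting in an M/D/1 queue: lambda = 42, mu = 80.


M/D/1: Lq = rho^2 / (2*(1-rho)) where rho = 42/80; Lq = 0.29

0.29


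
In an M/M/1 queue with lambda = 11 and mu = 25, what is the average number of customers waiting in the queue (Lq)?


rho = 11/25; Lq = rho^2/(1-rho) = 0.35

0.35


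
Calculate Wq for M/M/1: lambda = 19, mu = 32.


rho = 19/32; Wq = rho/(mu - lambda) = 0.0457 hours

0.0457 hours


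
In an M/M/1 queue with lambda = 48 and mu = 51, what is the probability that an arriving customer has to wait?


P(wait) = rho = lambda/mu = 48/51 = 0.9412

0.9412


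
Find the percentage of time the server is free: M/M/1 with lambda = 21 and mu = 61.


Idle fraction = (1 - rho) * 100 = (1 - 21/61) * 100 = 65.6%

65.6%


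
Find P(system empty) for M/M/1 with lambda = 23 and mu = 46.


P0 = 1 - rho = 1 - 23/46 = 0.5

0.5


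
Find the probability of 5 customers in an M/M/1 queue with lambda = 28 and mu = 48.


rho = 28/48; P(n) = (1-rho)*rho^n = (1-28/48)*(28/48)^5 = 0.0281

0.0281


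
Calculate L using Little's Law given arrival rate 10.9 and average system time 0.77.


L = lambda * W = 10.9 * 0.77 = 8.39

8.39


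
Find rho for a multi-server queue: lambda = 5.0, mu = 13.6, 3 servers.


rho = lambda / (c * mu) = 5.0 / (3 * 13.6) = 0.1225

0.1225


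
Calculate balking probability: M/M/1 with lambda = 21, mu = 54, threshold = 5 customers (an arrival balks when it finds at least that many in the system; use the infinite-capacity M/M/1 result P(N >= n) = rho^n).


P(N >= 5) = rho^5 = (21/54)^5 = 0.0089

0.0089


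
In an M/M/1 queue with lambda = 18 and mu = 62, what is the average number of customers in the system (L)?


rho = 18/62; L = rho/(1-rho) = 0.41

0.41


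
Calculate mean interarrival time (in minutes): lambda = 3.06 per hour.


Mean interarrival time = 60/lambda = 60/3.06 = 19.61 minutes

19.61 minutes


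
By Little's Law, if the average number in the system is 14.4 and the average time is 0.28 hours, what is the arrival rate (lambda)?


lambda = L / W = 14.4 / 0.28 = 51.43 per hour

51.43 per hour


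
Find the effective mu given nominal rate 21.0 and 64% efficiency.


Effective rate = mu * efficiency = 21.0 * 0.64 = 13.44 per hour

13.44 per hour


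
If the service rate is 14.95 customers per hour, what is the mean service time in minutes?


Mean service time = 60/mu = 60/14.95 = 4.01 minutes

4.01 minutes


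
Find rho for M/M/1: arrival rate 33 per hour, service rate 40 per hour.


rho = lambda/mu = 33/40 = 0.825

0.825


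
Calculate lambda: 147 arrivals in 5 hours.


lambda = total arrivals / time = 147 / 5 = 29.4 per hour

29.4 per hour


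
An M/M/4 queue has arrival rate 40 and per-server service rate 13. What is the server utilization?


rho = lambda/(c*mu) = 40/(4*13) = 0.7692

0.7692


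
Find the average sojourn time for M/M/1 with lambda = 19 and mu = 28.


W = 1/(mu - lambda) = 1/(28 - 19) = 0.1111 hours

0.1111 hours


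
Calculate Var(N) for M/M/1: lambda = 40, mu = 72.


rho = 40/72; Var(N) = rho/(1-rho)^2 = 2.81

2.81


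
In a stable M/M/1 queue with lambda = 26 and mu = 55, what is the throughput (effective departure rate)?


For a stable queue (lambda < mu), throughput = lambda = 26 per hour

26 per hour


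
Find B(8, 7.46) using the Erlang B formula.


B(N,A) = (A^N/N!) / sum(A^k/k!, k=0..N) with N=8, A=7.46 = 0.2052

0.2052


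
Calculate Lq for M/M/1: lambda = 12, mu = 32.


rho = 12/32; Lq = rho^2/(1-rho) = 0.23

0.23


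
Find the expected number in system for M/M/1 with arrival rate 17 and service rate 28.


rho = 17/28; L = rho/(1-rho) = 1.55

1.55


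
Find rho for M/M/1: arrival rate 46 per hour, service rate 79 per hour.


rho = lambda/mu = 46/79 = 0.5823

0.5823


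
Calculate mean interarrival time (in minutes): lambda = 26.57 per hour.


Mean interarrival time = 60/lambda = 60/26.57 = 2.26 minutes

2.26 minutes


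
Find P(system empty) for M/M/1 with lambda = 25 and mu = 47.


P0 = 1 - rho = 1 - 25/47 = 0.4681

0.4681


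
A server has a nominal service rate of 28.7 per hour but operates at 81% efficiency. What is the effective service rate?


Effective rate = mu * efficiency = 28.7 * 0.81 = 23.25 per hour

23.25 per hour


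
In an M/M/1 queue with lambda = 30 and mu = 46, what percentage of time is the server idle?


Idle fraction = (1 - rho) * 100 = (1 - 30/46) * 100 = 34.8%

34.8%


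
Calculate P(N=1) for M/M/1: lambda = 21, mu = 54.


rho = 21/54; P(n) = (1-rho)*rho^n = (1-21/54)*(21/54)^1 = 0.2377

0.2377


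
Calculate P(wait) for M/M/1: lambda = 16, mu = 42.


P(wait) = rho = lambda/mu = 16/42 = 0.381

0.381


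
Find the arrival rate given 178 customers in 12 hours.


lambda = total arrivals / time = 178 / 12 = 14.83 per hour

14.83 per hour


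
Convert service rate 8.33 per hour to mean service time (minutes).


Mean service time = 60/mu = 60/8.33 = 7.2 minutes

7.2 minutes


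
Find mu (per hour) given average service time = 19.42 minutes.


mu = 60 / avg_service_time = 60 / 19.42 = 3.09 per hour

3.09 per hour


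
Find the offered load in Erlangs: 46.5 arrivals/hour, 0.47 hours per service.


Offered load a = lambda * E[S] = 46.5 * 0.47 = 21.86 Erlangs

21.86 Erlangs


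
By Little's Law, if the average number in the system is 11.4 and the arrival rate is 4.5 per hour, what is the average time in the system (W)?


W = L / lambda = 11.4 / 4.5 = 2.5333 hours

2.5333 hours


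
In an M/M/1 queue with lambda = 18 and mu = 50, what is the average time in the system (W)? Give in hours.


W = 1/(mu - lambda) = 1/(50 - 18) = 0.0313 hours

0.0313 hours


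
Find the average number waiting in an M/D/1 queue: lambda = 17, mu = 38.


M/D/1: Lq = rho^2 / (2*(1-rho)) where rho = 17/38; Lq = 0.18

0.18


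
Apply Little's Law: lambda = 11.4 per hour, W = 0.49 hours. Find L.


L = lambda * W = 11.4 * 0.49 = 5.59

5.59


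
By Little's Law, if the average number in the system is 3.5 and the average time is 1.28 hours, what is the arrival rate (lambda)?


lambda = L / W = 3.5 / 1.28 = 2.73 per hour

2.73 per hour


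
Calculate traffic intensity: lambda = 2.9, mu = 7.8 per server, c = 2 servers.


rho = lambda / (c * mu) = 2.9 / (2 * 7.8) = 0.1859

0.1859


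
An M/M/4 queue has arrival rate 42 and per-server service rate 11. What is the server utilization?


rho = lambda/(c*mu) = 42/(4*11) = 0.9545

0.9545


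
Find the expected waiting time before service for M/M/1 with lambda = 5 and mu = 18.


rho = 5/18; Wq = rho/(mu - lambda) = 0.0214 hours

0.0214 hours


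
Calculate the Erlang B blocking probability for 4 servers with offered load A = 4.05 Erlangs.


B(N,A) = (A^N/N!) / sum(A^k/k!, k=0..N) with N=4, A=4.05 = 0.3155

0.3155


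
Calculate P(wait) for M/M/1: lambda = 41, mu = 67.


P(wait) = rho = lambda/mu = 41/67 = 0.6119

0.6119


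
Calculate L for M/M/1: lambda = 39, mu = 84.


rho = 39/84; L = rho/(1-rho) = 0.87

0.87


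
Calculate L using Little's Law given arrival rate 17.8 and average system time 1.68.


L = lambda * W = 17.8 * 1.68 = 29.9

29.9


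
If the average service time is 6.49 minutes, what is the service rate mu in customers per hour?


mu = 60 / avg_service_time = 60 / 6.49 = 9.24 per hour

9.24 per hour


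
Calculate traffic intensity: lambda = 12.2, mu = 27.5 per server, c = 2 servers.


rho = lambda / (c * mu) = 12.2 / (2 * 27.5) = 0.2218

0.2218


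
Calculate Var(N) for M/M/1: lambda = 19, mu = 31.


rho = 19/31; Var(N) = rho/(1-rho)^2 = 4.09

4.09


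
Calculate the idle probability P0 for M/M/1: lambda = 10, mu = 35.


P0 = 1 - rho = 1 - 10/35 = 0.7143

0.7143


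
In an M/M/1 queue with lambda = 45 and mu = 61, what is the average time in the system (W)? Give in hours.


W = 1/(mu - lambda) = 1/(61 - 45) = 0.0625 hours

0.0625 hours


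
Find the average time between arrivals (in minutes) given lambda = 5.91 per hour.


Mean interarrival time = 60/lambda = 60/5.91 = 10.15 minutes

10.15 minutes


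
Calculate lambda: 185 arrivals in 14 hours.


lambda = total arrivals / time = 185 / 14 = 13.21 per hour

13.21 per hour


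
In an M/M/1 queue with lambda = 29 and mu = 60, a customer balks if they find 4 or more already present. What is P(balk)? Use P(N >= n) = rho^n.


P(N >= 4) = rho^4 = (29/60)^4 = 0.0546

0.0546


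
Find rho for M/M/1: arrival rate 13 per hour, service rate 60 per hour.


rho = lambda/mu = 13/60 = 0.2167

0.2167


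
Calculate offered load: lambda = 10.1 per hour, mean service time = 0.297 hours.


Offered load a = lambda * E[S] = 10.1 * 0.297 = 3.0 Erlangs

3.0 Erlangs


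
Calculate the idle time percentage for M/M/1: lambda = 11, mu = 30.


Idle fraction = (1 - rho) * 100 = (1 - 11/30) * 100 = 63.3%

63.3%


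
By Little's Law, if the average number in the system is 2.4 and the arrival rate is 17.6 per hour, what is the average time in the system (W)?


W = L / lambda = 2.4 / 17.6 = 0.1364 hours

0.1364 hours


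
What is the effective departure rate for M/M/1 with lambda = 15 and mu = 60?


For a stable queue (lambda < mu), throughput = lambda = 15 per hour

15 per hour


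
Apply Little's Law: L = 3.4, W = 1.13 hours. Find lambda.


lambda = L / W = 3.4 / 1.13 = 3.01 per hour

3.01 per hour


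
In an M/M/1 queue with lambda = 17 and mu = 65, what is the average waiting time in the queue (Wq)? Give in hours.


rho = 17/65; Wq = rho/(mu - lambda) = 0.0054 hours

0.0054 hours


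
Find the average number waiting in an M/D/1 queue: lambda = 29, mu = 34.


M/D/1: Lq = rho^2 / (2*(1-rho)) where rho = 29/34; Lq = 2.47

2.47


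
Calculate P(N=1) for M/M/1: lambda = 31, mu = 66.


rho = 31/66; P(n) = (1-rho)*rho^n = (1-31/66)*(31/66)^1 = 0.2491

0.2491


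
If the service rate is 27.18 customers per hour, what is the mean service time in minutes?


Mean service time = 60/mu = 60/27.18 = 2.21 minutes

2.21 minutes


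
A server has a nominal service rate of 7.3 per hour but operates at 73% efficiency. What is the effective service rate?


Effective rate = mu * efficiency = 7.3 * 0.73 = 5.33 per hour

5.33 per hour


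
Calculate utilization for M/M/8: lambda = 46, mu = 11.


rho = lambda/(c*mu) = 46/(8*11) = 0.5227

0.5227


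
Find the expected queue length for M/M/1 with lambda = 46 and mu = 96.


rho = 46/96; Lq = rho^2/(1-rho) = 0.44

0.44


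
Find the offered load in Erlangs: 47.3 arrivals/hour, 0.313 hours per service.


Offered load a = lambda * E[S] = 47.3 * 0.313 = 14.8 Erlangs

14.8 Erlangs


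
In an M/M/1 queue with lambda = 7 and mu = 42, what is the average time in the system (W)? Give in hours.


W = 1/(mu - lambda) = 1/(42 - 7) = 0.0286 hours

0.0286 hours


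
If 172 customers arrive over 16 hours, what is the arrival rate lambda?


lambda = total arrivals / time = 172 / 16 = 10.75 per hour

10.75 per hour


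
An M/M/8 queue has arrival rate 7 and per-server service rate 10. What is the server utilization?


rho = lambda/(c*mu) = 7/(8*10) = 0.0875

0.0875


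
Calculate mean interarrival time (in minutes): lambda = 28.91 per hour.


Mean interarrival time = 60/lambda = 60/28.91 = 2.08 minutes

2.08 minutes


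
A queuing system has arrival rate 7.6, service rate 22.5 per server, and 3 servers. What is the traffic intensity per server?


rho = lambda / (c * mu) = 7.6 / (3 * 22.5) = 0.1126

0.1126


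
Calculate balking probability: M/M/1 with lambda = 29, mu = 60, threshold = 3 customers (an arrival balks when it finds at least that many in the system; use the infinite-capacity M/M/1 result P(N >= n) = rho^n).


P(N >= 3) = rho^3 = (29/60)^3 = 0.1129

0.1129


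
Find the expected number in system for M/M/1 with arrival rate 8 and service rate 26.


rho = 8/26; L = rho/(1-rho) = 0.44

0.44


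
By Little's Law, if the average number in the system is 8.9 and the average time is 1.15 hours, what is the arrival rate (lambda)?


lambda = L / W = 8.9 / 1.15 = 7.74 per hour

7.74 per hour


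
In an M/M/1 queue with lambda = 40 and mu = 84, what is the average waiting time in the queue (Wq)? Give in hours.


rho = 40/84; Wq = rho/(mu - lambda) = 0.0108 hours

0.0108 hours


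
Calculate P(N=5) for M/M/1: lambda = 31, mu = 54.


rho = 31/54; P(n) = (1-rho)*rho^n = (1-31/54)*(31/54)^5 = 0.0266

0.0266


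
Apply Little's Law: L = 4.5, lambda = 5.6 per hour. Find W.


W = L / lambda = 4.5 / 5.6 = 0.8036 hours

0.8036 hours


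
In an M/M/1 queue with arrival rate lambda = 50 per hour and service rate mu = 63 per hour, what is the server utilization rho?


rho = lambda/mu = 50/63 = 0.7937

0.7937


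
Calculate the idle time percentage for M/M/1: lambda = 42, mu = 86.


Idle fraction = (1 - rho) * 100 = (1 - 42/86) * 100 = 51.2%

51.2%


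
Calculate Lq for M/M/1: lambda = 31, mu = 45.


rho = 31/45; Lq = rho^2/(1-rho) = 1.53

1.53


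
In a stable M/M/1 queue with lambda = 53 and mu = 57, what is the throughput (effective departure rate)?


For a stable queue (lambda < mu), throughput = lambda = 53 per hour

53 per hour


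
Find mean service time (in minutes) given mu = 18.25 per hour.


Mean service time = 60/mu = 60/18.25 = 3.29 minutes

3.29 minutes


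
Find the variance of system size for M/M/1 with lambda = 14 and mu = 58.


rho = 14/58; Var(N) = rho/(1-rho)^2 = 0.42

0.42


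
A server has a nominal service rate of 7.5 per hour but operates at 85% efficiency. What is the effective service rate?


Effective rate = mu * efficiency = 7.5 * 0.85 = 6.38 per hour

6.38 per hour


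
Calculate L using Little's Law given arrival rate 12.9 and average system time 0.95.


L = lambda * W = 12.9 * 0.95 = 12.26

12.26


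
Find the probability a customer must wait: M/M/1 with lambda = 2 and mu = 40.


P(wait) = rho = lambda/mu = 2/40 = 0.05

0.05


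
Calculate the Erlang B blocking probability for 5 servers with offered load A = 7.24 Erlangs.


B(N,A) = (A^N/N!) / sum(A^k/k!, k=0..N) with N=5, A=7.24 = 0.4386

0.4386


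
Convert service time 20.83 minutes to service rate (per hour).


mu = 60 / avg_service_time = 60 / 20.83 = 2.88 per hour

2.88 per hour


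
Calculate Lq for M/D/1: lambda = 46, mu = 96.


M/D/1: Lq = rho^2 / (2*(1-rho)) where rho = 46/96; Lq = 0.22

0.22


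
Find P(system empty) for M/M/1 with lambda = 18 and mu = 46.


P0 = 1 - rho = 1 - 18/46 = 0.6087

0.6087


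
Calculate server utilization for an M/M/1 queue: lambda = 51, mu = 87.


rho = lambda/mu = 51/87 = 0.5862

0.5862


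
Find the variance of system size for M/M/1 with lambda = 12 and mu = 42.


rho = 12/42; Var(N) = rho/(1-rho)^2 = 0.56

0.56


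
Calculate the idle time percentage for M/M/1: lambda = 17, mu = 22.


Idle fraction = (1 - rho) * 100 = (1 - 17/22) * 100 = 22.7%

22.7%


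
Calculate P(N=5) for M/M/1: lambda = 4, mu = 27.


rho = 4/27; P(n) = (1-rho)*rho^n = (1-4/27)*(4/27)^5 = 0.0001

0.0001


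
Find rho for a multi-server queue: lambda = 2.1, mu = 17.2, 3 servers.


rho = lambda / (c * mu) = 2.1 / (3 * 17.2) = 0.0407

0.0407


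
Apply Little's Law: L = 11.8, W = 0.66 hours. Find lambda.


lambda = L / W = 11.8 / 0.66 = 17.88 per hour

17.88 per hour


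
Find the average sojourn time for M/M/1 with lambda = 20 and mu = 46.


W = 1/(mu - lambda) = 1/(46 - 20) = 0.0385 hours

0.0385 hours


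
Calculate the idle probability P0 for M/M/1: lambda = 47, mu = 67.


P0 = 1 - rho = 1 - 47/67 = 0.2985

0.2985


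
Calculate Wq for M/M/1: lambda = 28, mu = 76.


rho = 28/76; Wq = rho/(mu - lambda) = 0.0077 hours

0.0077 hours


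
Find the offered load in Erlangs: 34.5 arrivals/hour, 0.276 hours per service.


Offered load a = lambda * E[S] = 34.5 * 0.276 = 9.52 Erlangs

9.52 Erlangs


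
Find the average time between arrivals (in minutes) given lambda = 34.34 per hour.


Mean interarrival time = 60/lambda = 60/34.34 = 1.75 minutes

1.75 minutes


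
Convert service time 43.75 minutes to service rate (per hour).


mu = 60 / avg_service_time = 60 / 43.75 = 1.37 per hour

1.37 per hour


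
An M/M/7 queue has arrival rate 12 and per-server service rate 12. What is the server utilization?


rho = lambda/(c*mu) = 12/(7*12) = 0.1429

0.1429


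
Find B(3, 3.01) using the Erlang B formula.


B(N,A) = (A^N/N!) / sum(A^k/k!, k=0..N) with N=3, A=3.01 = 0.3474

0.3474


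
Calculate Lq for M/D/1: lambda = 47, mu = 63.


M/D/1: Lq = rho^2 / (2*(1-rho)) where rho = 47/63; Lq = 1.1

1.1


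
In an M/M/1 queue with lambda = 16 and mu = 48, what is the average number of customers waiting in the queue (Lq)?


rho = 16/48; Lq = rho^2/(1-rho) = 0.17

0.17


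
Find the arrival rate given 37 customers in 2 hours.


lambda = total arrivals / time = 37 / 2 = 18.5 per hour

18.5 per hour


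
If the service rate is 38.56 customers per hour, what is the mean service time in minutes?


Mean service time = 60/mu = 60/38.56 = 1.56 minutes

1.56 minutes


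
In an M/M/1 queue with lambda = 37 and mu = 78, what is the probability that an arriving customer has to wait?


P(wait) = rho = lambda/mu = 37/78 = 0.4744

0.4744


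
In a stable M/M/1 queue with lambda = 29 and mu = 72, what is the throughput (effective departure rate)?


For a stable queue (lambda < mu), throughput = lambda = 29 per hour

29 per hour


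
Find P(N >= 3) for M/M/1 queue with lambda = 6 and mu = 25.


P(N >= 3) = rho^3 = (6/25)^3 = 0.0138

0.0138


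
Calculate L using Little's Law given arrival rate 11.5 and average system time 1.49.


L = lambda * W = 11.5 * 1.49 = 17.14

17.14


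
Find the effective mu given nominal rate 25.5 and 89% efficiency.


Effective rate = mu * efficiency = 25.5 * 0.89 = 22.7 per hour

22.7 per hour


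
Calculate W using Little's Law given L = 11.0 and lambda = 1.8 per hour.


W = L / lambda = 11.0 / 1.8 = 6.1111 hours

6.1111 hours


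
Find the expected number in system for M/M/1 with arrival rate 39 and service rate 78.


rho = 39/78; L = rho/(1-rho) = 1.0

1.0


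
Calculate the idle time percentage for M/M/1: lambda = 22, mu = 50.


Idle fraction = (1 - rho) * 100 = (1 - 22/50) * 100 = 56.0%

56.0%


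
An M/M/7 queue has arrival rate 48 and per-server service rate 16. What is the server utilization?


rho = lambda/(c*mu) = 48/(7*16) = 0.4286

0.4286


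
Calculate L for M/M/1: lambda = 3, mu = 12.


rho = 3/12; L = rho/(1-rho) = 0.33

0.33


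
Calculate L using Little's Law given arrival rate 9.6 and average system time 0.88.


L = lambda * W = 9.6 * 0.88 = 8.45

8.45


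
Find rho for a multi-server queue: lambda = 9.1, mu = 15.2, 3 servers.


rho = lambda / (c * mu) = 9.1 / (3 * 15.2) = 0.1996

0.1996


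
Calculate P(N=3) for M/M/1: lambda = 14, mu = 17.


rho = 14/17; P(n) = (1-rho)*rho^n = (1-14/17)*(14/17)^3 = 0.0986

0.0986


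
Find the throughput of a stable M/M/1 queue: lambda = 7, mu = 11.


For a stable queue (lambda < mu), throughput = lambda = 7 per hour

7 per hour


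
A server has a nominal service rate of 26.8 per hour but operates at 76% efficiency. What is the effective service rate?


Effective rate = mu * efficiency = 26.8 * 0.76 = 20.37 per hour

20.37 per hour


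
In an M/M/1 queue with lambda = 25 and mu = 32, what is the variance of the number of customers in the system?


rho = 25/32; Var(N) = rho/(1-rho)^2 = 16.33

16.33


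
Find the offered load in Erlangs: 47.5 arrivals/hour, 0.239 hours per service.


Offered load a = lambda * E[S] = 47.5 * 0.239 = 11.35 Erlangs

11.35 Erlangs


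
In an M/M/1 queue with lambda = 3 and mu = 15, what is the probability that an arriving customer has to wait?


P(wait) = rho = lambda/mu = 3/15 = 0.2

0.2


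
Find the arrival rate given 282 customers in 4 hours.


lambda = total arrivals / time = 282 / 4 = 70.5 per hour

70.5 per hour


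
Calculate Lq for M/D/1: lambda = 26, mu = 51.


M/D/1: Lq = rho^2 / (2*(1-rho)) where rho = 26/51; Lq = 0.27

0.27


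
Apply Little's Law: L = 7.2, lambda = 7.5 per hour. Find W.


W = L / lambda = 7.2 / 7.5 = 0.96 hours

0.96 hours


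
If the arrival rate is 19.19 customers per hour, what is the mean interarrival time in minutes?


Mean interarrival time = 60/lambda = 60/19.19 = 3.13 minutes

3.13 minutes


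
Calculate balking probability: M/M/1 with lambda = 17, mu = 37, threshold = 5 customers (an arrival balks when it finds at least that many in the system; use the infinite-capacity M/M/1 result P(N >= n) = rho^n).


P(N >= 5) = rho^5 = (17/37)^5 = 0.0205

0.0205


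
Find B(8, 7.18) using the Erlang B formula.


B(N,A) = (A^N/N!) / sum(A^k/k!, k=0..N) with N=8, A=7.18 = 0.1892

0.1892


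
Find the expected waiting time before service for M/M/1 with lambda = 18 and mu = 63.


rho = 18/63; Wq = rho/(mu - lambda) = 0.0063 hours

0.0063 hours


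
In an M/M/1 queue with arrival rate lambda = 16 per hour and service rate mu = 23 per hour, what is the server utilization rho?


rho = lambda/mu = 16/23 = 0.6957

0.6957


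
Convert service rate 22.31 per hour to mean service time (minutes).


Mean service time = 60/mu = 60/22.31 = 2.69 minutes

2.69 minutes


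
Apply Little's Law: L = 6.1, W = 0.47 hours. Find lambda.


lambda = L / W = 6.1 / 0.47 = 12.98 per hour

12.98 per hour


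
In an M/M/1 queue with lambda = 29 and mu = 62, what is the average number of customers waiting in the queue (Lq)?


rho = 29/62; Lq = rho^2/(1-rho) = 0.41

0.41


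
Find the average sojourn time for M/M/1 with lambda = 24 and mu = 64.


W = 1/(mu - lambda) = 1/(64 - 24) = 0.025 hours

0.025 hours
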